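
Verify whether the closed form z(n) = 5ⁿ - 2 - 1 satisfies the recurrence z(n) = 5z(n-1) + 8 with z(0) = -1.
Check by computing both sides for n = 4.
From the recurrence with z(0) = -1:
  z(0) = -1, z(1) = 3, z(2) = 23, z(3) = 123, z(4) = 623
  so the recurrence gives z(4) = 623.
From the proposed closed form z(n) = 5ⁿ - 2 - 1:
  z(4) = 622.
The recurrence gives 623 but the closed form gives 622, so the closed form does not satisfy the recurrence.

No, the closed form is incorrect.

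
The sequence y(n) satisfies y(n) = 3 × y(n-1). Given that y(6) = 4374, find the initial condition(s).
In general y(n) = 3ⁿ · y(0). At n = 6: y(0) = y(6) / 3^6 = 4374 / 729 = 6.

y(0) = 6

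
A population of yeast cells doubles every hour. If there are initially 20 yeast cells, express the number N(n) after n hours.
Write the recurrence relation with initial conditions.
Each hour multiplies the count by 2, so the count after n hours depends only on the count after n-1 hours: N(n) = 2 × N(n-1). The starting count gives N(0) = 20.
Unrolling n times gives the closed form N(n) = 20 × 2ⁿ.

N(n) = 2 × N(n-1), N(0) = 20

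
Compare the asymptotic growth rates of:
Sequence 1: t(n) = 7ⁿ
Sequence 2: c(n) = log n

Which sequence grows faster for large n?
Comparing growth rates:
Growth-rate hierarchy: log n ≺ any polynomial ≺ any exponential cⁿ (c>1) ≺ n! ≺ nⁿ.
exponential base 7 dominates logarithmic asymptotically.

t(n) grows faster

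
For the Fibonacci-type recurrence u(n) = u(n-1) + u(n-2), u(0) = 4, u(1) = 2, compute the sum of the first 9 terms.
Computing the sequence terms: 4, 2, 6, 8, 14, 22, 36, 58, 94
Adding these values together:

244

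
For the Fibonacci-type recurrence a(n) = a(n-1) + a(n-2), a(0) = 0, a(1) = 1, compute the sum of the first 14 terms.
Computing the sequence terms: 0, 1, 1, 2, 3, 5, 8, 13, 21, 34, 55, 89, 144, 233
Adding these values together:

609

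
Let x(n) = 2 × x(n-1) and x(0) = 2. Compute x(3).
Computing step by step:
x(0) = 2
x(1) = 2 × 2 = 4
x(2) = 2 × 4 = 8
x(3) = 2 × 8 = 16

16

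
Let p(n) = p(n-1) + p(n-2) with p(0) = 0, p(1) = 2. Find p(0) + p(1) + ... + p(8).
Computing the sequence terms: 0, 2, 2, 4, 6, 10, 16, 26, 42
Adding these values together:

108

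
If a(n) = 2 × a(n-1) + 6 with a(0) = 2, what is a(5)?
Computing step by step:
a(0) = 2
a(1) = 2 × 2 + 6 = 10
a(2) = 2 × 10 + 6 = 26
a(3) = 2 × 26 + 6 = 58
a(4) = 2 × 58 + 6 = 122
a(5) = 2 × 122 + 6 = 250

250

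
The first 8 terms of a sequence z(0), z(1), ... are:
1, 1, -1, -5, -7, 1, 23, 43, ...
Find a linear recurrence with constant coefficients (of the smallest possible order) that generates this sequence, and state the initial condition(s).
Look for the lowest-order linear relation among consecutive terms.
Observation: z(n) - 2·z(n-1) - (-3)·z(n-2) = 0 holds for the shown terms, and no order-1 relation z(n) = α·z(n-1) + β fits.
Check at n=3: 2·-1 + (-3)·1 = -5. ✓

z(n) = 2z(n-1) - 3z(n-2), z(0) = 1, z(1) = 1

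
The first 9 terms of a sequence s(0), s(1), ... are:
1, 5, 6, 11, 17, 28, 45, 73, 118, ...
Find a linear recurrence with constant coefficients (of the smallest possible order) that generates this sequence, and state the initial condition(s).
Look for the lowest-order linear relation among consecutive terms.
Observation: s(n) - 1·s(n-1) - (1)·s(n-2) = 0 holds for the shown terms, and no order-1 relation s(n) = α·s(n-1) + β fits.
Check at n=3: 1·6 + (1)·5 = 11. ✓

s(n) = s(n-1) + s(n-2), s(0) = 1, s(1) = 5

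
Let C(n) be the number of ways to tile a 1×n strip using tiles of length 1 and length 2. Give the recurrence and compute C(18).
Condition on the last tile: it has length 1 (leaving a 1×(n-1) strip) or length 2 (leaving a 1×(n-2) strip), so C(n) = C(n-1) + C(n-2) (order-2 linear recurrence).
For 0 ≤ i < 2 only unit tiles fit, so C(i) = 1.
Iterating the recurrence: C(2) = 2, C(3) = 3, C(4) = 5, C(5) = 8, C(6) = 13, C(7) = 21, C(8) = 34, C(9) = 55, C(10) = 89, C(11) = 144, C(12) = 233, C(13) = 377, C(14) = 610, C(15) = 987, C(16) = 1597, C(17) = 2584, C(18) = 4181.

C(n) = C(n-1) + C(n-2), with C(i) = 1 for 0 ≤ i < 2; C(18) = 4181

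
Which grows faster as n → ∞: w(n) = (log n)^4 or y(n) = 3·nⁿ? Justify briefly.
Comparing growth rates:
Growth-rate hierarchy: log n ≺ any polynomial ≺ any exponential cⁿ (c>1) ≺ n! ≺ nⁿ.
super-exponential nⁿ dominates polylogarithmic (log n)^4 asymptotically.

y(n) grows faster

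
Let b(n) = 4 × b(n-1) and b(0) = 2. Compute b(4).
Computing step by step:
b(0) = 2
b(1) = 4 × 2 = 8
b(2) = 4 × 8 = 32
b(3) = 4 × 32 = 128
b(4) = 4 × 128 = 512

512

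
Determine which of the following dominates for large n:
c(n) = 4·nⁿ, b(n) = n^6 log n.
Comparing growth rates:
Growth-rate hierarchy: log n ≺ any polynomial ≺ any exponential cⁿ (c>1) ≺ n! ≺ nⁿ.
super-exponential nⁿ dominates polynomial degree 6 (with log factor) asymptotically.

c(n) grows faster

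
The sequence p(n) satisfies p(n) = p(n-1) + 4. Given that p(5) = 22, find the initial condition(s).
p(5) = p(0) + 5·4, so p(0) = 22 - 20 = 2.

p(0) = 2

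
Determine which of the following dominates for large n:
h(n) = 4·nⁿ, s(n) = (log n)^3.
Comparing growth rates:
Growth-rate hierarchy: log n ≺ any polynomial ≺ any exponential cⁿ (c>1) ≺ n! ≺ nⁿ.
super-exponential nⁿ dominates polylogarithmic (log n)^3 asymptotically.

h(n) grows faster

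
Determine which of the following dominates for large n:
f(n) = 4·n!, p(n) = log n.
Comparing growth rates:
Growth-rate hierarchy: log n ≺ any polynomial ≺ any exponential cⁿ (c>1) ≺ n! ≺ nⁿ.
factorial dominates logarithmic asymptotically.

f(n) grows faster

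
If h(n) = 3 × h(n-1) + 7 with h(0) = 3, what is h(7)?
Computing step by step:
h(0) = 3
h(1) = 3 × 3 + 7 = 16
h(2) = 3 × 16 + 7 = 55
h(3) = 3 × 55 + 7 = 172
h(4) = 3 × 172 + 7 = 523
h(5) = 3 × 523 + 7 = 1576
h(6) = 3 × 1576 + 7 = 4735
h(7) = 3 × 4735 + 7 = 14212

14212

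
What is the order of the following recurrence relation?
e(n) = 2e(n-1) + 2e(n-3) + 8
The order is the largest lag k for which e(n-k) appears. Here the deepest term is e(n-3) (the 8 term is non-homogeneous and does not affect the order), so the order is 3.

Order 3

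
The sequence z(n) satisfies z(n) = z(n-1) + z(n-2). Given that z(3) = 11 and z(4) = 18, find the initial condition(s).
Work backwards using z(k) = z(k+2) - z(k+1):
z(2) = z(4) - z(3) = 18 - 11 = 7
z(1) = z(3) - z(2) = 11 - 7 = 4
z(0) = z(2) - z(1) = 7 - 4 = 3

z(0) = 3, z(1) = 4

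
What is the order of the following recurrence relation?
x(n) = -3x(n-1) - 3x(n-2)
The order is the largest lag k for which x(n-k) appears. Here the deepest term is x(n-2), so the order is 2.

Order 2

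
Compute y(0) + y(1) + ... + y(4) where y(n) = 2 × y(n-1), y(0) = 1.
Computing the sequence terms: 1, 2, 4, 8, 16
Adding these values together:

31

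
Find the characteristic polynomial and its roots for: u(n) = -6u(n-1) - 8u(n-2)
Substitute u(n) = rⁿ and divide through by rⁿ⁻²: r² + 6r + 8 = 0
Factor: (r + 2)(r + 4) = 0, so r = -2, -4.
General solution: u(n) = A·(-2)ⁿ + B·(-4)ⁿ

Characteristic: r² + 6r + 8 = 0, Roots: r = -2, -4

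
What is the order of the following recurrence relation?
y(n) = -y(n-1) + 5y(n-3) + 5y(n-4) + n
The order is the largest lag k for which y(n-k) appears. Here the deepest term is y(n-4) (the n term is non-homogeneous and does not affect the order), so the order is 4.

Order 4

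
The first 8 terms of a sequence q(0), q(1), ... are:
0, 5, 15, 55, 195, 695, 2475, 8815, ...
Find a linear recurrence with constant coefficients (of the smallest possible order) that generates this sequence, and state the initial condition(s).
Look for the lowest-order linear relation among consecutive terms.
Observation: q(n) - 3·q(n-1) - (2)·q(n-2) = 0 holds for the shown terms, and no order-1 relation q(n) = α·q(n-1) + β fits.
Check at n=3: 3·15 + (2)·5 = 55. ✓

q(n) = 3q(n-1) + 2q(n-2), q(0) = 0, q(1) = 5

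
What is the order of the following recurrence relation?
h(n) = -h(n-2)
The order is the largest lag k for which h(n-k) appears. Here the deepest term is h(n-2), so the order is 2.

Order 2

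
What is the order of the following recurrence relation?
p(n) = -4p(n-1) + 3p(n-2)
The order is the largest lag k for which p(n-k) appears. Here the deepest term is p(n-2), so the order is 2.

Order 2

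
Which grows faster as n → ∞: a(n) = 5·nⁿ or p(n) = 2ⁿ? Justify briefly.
Comparing growth rates:
Growth-rate hierarchy: log n ≺ any polynomial ≺ any exponential cⁿ (c>1) ≺ n! ≺ nⁿ.
super-exponential nⁿ dominates exponential base 2 asymptotically.

a(n) grows faster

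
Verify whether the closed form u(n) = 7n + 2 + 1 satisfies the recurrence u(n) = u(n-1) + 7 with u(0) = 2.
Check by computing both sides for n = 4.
From the recurrence with u(0) = 2:
  u(0) = 2, u(1) = 9, u(2) = 16, u(3) = 23, u(4) = 30
  so the recurrence gives u(4) = 30.
From the proposed closed form u(n) = 7n + 2 + 1:
  u(4) = 31.
The recurrence gives 30 but the closed form gives 31, so the closed form does not satisfy the recurrence.

No, the closed form is incorrect.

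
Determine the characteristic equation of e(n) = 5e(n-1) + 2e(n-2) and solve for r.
Substitute e(n) = rⁿ and divide through by rⁿ⁻²: r² - 5r - 2 = 0
Discriminant: 5² + 4·2 = 33, not a perfect square, so by the quadratic formula r = (5 ± √33)/2.
General solution: e(n) = A·r₁ⁿ + B·r₂ⁿ where r₁,r₂ = (5 ± √33)/2

Characteristic: r² - 5r - 2 = 0, Roots: r = (5 ± √33)/2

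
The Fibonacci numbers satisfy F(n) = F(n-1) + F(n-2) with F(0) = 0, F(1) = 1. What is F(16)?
Computing the sequence terms:
0, 1, 1, 2, 3, 5, 8, 13, 21, 34, 55, 89, 144, 233, 377, 610, 987

987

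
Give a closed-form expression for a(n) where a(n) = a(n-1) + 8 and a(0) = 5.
Recurrence: a(n) = a(n-1) + 8, initial: a(0) = 5.
Each step adds 8, so a(n) = a(0) + 8n = 8n + 5.

a(n) = 8n + 5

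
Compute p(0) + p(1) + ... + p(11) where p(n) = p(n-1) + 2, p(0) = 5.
Computing the sequence terms: 5, 7, 9, 11, 13, 15, 17, 19, 21, 23, 25, 27
Adding these values together:

192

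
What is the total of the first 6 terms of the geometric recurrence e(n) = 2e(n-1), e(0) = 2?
Computing the sequence terms: 2, 4, 8, 16, 32, 64
Adding these values together:

126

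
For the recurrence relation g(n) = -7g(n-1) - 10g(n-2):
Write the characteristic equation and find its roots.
Substitute g(n) = rⁿ and divide through by rⁿ⁻²: r² + 7r + 10 = 0
Factor: (r + 5)(r + 2) = 0, so r = -5, -2.
General solution: g(n) = A·(-5)ⁿ + B·(-2)ⁿ

Characteristic: r² + 7r + 10 = 0, Roots: r = -5, -2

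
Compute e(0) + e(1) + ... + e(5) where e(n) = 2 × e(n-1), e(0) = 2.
Computing the sequence terms: 2, 4, 8, 16, 32, 64
Adding these values together:

126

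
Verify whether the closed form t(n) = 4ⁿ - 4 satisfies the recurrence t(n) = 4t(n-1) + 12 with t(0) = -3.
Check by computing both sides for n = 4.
From the recurrence with t(0) = -3:
  t(0) = -3, t(1) = 0, t(2) = 12, t(3) = 60, t(4) = 252
  so the recurrence gives t(4) = 252.
From the proposed closed form t(n) = 4ⁿ - 4:
  t(4) = 252.
Both sides give 252 at n = 4, and the initial condition(s) match, so the closed form is consistent.

Yes, the closed form is correct.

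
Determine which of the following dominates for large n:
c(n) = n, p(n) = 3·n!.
Comparing growth rates:
Growth-rate hierarchy: log n ≺ any polynomial ≺ any exponential cⁿ (c>1) ≺ n! ≺ nⁿ.
factorial dominates polynomial degree 1 asymptotically.

p(n) grows faster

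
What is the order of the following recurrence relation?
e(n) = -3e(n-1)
The order is the largest lag k for which e(n-k) appears. Here the deepest term is e(n-1), so the order is 1.

Order 1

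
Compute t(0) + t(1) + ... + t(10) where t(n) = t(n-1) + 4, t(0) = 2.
Computing the sequence terms: 2, 6, 10, 14, 18, 22, 26, 30, 34, 38, 42
Adding these values together:

242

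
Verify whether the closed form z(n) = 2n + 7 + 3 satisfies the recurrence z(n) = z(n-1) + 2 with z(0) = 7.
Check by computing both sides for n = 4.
From the recurrence with z(0) = 7:
  z(0) = 7, z(1) = 9, z(2) = 11, z(3) = 13, z(4) = 15
  so the recurrence gives z(4) = 15.
From the proposed closed form z(n) = 2n + 7 + 3:
  z(4) = 18.
The recurrence gives 15 but the closed form gives 18, so the closed form does not satisfy the recurrence.

No, the closed form is incorrect.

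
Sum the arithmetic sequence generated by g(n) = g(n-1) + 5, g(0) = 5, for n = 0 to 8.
Computing the sequence terms: 5, 10, 15, 20, 25, 30, 35, 40, 45
Adding these values together:

225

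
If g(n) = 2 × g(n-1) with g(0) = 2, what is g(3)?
Computing step by step:
g(0) = 2
g(1) = 2 × 2 = 4
g(2) = 2 × 4 = 8
g(3) = 2 × 8 = 16

16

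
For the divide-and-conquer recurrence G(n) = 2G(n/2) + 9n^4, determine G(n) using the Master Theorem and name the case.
Master Theorem template: G(n) = a·G(n/b) + f(n).
Here: a=2, b=2, f(n)=9n^4
Compute log_b(a) = log_2(2) = 1.
f(n) = 9n^4 = Ω(n^(1+ε)) with ε = 3, and the regularity condition holds (a·f(n/b) = (a/b^4)·f(n) with a/b^4 = 2^-3 < 1). Case 3: G(n) = Θ(f(n)) = Θ(n^4).

Case 3: G(n) = Θ(n^4)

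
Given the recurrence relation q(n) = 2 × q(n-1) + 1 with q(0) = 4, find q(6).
Computing step by step:
q(0) = 4
q(1) = 2 × 4 + 1 = 9
q(2) = 2 × 9 + 1 = 19
q(3) = 2 × 19 + 1 = 39
q(4) = 2 × 39 + 1 = 79
q(5) = 2 × 79 + 1 = 159
q(6) = 2 × 159 + 1 = 319

319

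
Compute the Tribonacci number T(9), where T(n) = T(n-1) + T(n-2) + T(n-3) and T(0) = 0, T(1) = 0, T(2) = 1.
Computing the sequence terms:
0, 0, 1, 1, 2, 4, 7, 13, 24, 44

44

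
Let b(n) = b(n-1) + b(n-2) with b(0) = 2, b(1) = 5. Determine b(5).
Computing the sequence terms:
2, 5, 7, 12, 19, 31

31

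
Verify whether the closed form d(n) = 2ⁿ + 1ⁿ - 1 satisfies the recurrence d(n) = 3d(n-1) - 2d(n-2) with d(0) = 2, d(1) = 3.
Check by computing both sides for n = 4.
From the recurrence with d(0) = 2, d(1) = 3:
  d(0) = 2, d(1) = 3, d(2) = 5, d(3) = 9, d(4) = 17
  so the recurrence gives d(4) = 17.
From the proposed closed form d(n) = 2ⁿ + 1ⁿ - 1:
  d(4) = 16.
The recurrence gives 17 but the closed form gives 16, so the closed form does not satisfy the recurrence.

No, the closed form is incorrect.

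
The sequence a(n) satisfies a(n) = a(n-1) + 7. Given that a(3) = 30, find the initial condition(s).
a(3) = a(0) + 3·7, so a(0) = 30 - 21 = 9.

a(0) = 9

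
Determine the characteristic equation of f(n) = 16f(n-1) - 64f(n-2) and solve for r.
Substitute f(n) = rⁿ and divide through by rⁿ⁻²: r² - 16r + 64 = 0
Factor: (r - 8)² = 0, so r = 8 (double root).
General solution: f(n) = (A + Bn)·8ⁿ

Characteristic: r² - 16r + 64 = 0, Roots: r = 8 (double root)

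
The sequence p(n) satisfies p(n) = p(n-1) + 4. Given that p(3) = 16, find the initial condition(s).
p(3) = p(0) + 3·4, so p(0) = 16 - 12 = 4.

p(0) = 4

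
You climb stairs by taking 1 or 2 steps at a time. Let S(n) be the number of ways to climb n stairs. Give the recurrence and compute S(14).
Condition on the size of the last step (1 to 2): before it there were n-1, …, n-2 stairs climbed, and these cases are disjoint, so S(n) = S(n-1) + S(n-2) (Fibonacci-type sequence).
Initial conditions by direct count (compositions of i into parts ≤ 2): S(1) = 1; S(2) = 2.
Iterating the recurrence: S(3) = 3, S(4) = 5, S(5) = 8, S(6) = 13, S(7) = 21, S(8) = 34, S(9) = 55, S(10) = 89, S(11) = 144, S(12) = 233, S(13) = 377, S(14) = 610.

S(n) = S(n-1) + S(n-2), S(1) = 1, S(2) = 2; S(14) = 610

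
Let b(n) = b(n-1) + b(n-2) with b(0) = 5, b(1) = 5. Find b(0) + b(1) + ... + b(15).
Computing the sequence terms: 5, 5, 10, 15, 25, 40, 65, 105, 170, 275, 445, 720, 1165, 1885, 3050, 4935
Adding these values together:

12915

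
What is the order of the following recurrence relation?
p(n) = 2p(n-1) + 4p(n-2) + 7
The order is the largest lag k for which p(n-k) appears. Here the deepest term is p(n-2) (the 7 term is non-homogeneous and does not affect the order), so the order is 2.

Order 2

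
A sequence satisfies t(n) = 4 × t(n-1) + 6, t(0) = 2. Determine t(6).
Computing step by step:
t(0) = 2
t(1) = 4 × 2 + 6 = 14
t(2) = 4 × 14 + 6 = 62
t(3) = 4 × 62 + 6 = 254
t(4) = 4 × 254 + 6 = 1022
t(5) = 4 × 1022 + 6 = 4094
t(6) = 4 × 4094 + 6 = 16382

16382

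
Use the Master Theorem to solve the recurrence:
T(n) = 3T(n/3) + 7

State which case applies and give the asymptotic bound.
Master Theorem template: T(n) = a·T(n/b) + f(n).
Here: a=3, b=3, f(n)=7
Compute log_b(a) = log_3(3) = 1.
f(n) = 7 = O(n^(1-ε)) with ε = 1. Case 1: T(n) = Θ(n^log_b(a)) = Θ(n).

Case 1: T(n) = Θ(n)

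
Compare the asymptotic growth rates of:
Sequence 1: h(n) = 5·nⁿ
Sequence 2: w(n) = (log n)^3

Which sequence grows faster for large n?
Comparing growth rates:
Growth-rate hierarchy: log n ≺ any polynomial ≺ any exponential cⁿ (c>1) ≺ n! ≺ nⁿ.
super-exponential nⁿ dominates polylogarithmic (log n)^3 asymptotically.

h(n) grows faster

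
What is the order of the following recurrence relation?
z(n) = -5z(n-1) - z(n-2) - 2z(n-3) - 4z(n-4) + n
The order is the largest lag k for which z(n-k) appears. Here the deepest term is z(n-4) (the n term is non-homogeneous and does not affect the order), so the order is 4.

Order 4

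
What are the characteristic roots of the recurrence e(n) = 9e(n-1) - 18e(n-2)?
Substitute e(n) = rⁿ and divide through by rⁿ⁻²: r² - 9r + 18 = 0
Factor: (r - 6)(r - 3) = 0, so r = 6, 3.
General solution: e(n) = A·6ⁿ + B·3ⁿ

Characteristic: r² - 9r + 18 = 0, Roots: r = 6, 3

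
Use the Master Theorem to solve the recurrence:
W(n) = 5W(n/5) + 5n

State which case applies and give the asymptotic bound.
Master Theorem template: W(n) = a·W(n/b) + f(n).
Here: a=5, b=5, f(n)=5n
Compute log_b(a) = log_5(5) = 1.
f(n) = 5n = Θ(n). Case 2: W(n) = Θ(n log n).

Case 2: W(n) = Θ(n log n)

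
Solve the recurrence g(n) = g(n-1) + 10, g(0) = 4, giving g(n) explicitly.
Recurrence: g(n) = g(n-1) + 10, initial: g(0) = 4.
Each step adds 10, so g(n) = g(0) + 10n = 10n + 4.

g(n) = 10n + 4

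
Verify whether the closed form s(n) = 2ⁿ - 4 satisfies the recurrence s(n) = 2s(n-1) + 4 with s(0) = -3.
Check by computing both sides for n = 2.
From the recurrence with s(0) = -3:
  s(0) = -3, s(1) = -2, s(2) = 0
  so the recurrence gives s(2) = 0.
From the proposed closed form s(n) = 2ⁿ - 4:
  s(2) = 0.
Both sides give 0 at n = 2, and the initial condition(s) match, so the closed form is consistent.

Yes, the closed form is correct.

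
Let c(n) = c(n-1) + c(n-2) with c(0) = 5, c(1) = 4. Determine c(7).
Computing the sequence terms:
5, 4, 9, 13, 22, 35, 57, 92

92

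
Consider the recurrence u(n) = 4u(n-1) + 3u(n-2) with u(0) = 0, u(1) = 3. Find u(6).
Computing the sequence terms:
0, 3, 12, 57, 264, 1227, 5700

5700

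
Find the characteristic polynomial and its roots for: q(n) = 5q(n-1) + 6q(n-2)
Substitute q(n) = rⁿ and divide through by rⁿ⁻²: r² - 5r - 6 = 0
Factor: (r + 1)(r - 6) = 0, so r = -1, 6.
General solution: q(n) = A·(-1)ⁿ + B·6ⁿ

Characteristic: r² - 5r - 6 = 0, Roots: r = -1, 6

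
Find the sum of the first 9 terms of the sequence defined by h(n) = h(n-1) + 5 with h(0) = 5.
Computing the sequence terms: 5, 10, 15, 20, 25, 30, 35, 40, 45
Adding these values together:

225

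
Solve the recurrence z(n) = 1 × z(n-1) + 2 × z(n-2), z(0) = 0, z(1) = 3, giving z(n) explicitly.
Recurrence: z(n) = 1 × z(n-1) + 2 × z(n-2), initial: z(0) = 0, z(1) = 3.
Characteristic equation: r² - 1r - 2 = 0, which factors as (r - 2)(r + 1) = 0, so r = 2, -1. General solution z(n) = A·2ⁿ + B·(-1)ⁿ. From z(0) = 0: A + B = 0. From z(1) = 3: 2A - 1B = 3. Solving gives A = 1, B = -1.

z(n) = 2ⁿ - (-1)ⁿ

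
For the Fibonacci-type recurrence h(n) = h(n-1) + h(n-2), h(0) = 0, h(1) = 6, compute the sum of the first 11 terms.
Computing the sequence terms: 0, 6, 6, 12, 18, 30, 48, 78, 126, 204, 330
Adding these values together:

858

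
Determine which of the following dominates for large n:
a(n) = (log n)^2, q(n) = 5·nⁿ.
Comparing growth rates:
Growth-rate hierarchy: log n ≺ any polynomial ≺ any exponential cⁿ (c>1) ≺ n! ≺ nⁿ.
super-exponential nⁿ dominates polylogarithmic (log n)^2 asymptotically.

q(n) grows faster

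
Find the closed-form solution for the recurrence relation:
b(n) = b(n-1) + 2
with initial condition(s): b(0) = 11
Recurrence: b(n) = b(n-1) + 2, initial: b(0) = 11.
Each step adds 2, so b(n) = b(0) + 2n = 2n + 11.

b(n) = 2n + 11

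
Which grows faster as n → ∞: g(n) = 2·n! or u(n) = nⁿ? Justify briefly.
Comparing growth rates:
Growth-rate hierarchy: log n ≺ any polynomial ≺ any exponential cⁿ (c>1) ≺ n! ≺ nⁿ.
super-exponential nⁿ dominates factorial asymptotically.

u(n) grows faster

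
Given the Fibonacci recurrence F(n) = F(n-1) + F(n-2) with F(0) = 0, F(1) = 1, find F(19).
Computing the sequence terms:
0, 1, 1, 2, 3, 5, 8, 13, 21, 34, 55, 89, 144, 233, 377, 610, 987, 1597, 2584, 4181

4181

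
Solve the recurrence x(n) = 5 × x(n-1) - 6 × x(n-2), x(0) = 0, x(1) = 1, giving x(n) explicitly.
Recurrence: x(n) = 5 × x(n-1) - 6 × x(n-2), initial: x(0) = 0, x(1) = 1.
Characteristic equation: r² - 5r + 6 = 0, which factors as (r - 3)(r - 2) = 0, so r = 3, 2. General solution x(n) = A·3ⁿ + B·2ⁿ. From x(0) = 0: A + B = 0. From x(1) = 1: 3A + 2B = 1. Solving gives A = 1, B = -1.

x(n) = 3ⁿ - 2ⁿ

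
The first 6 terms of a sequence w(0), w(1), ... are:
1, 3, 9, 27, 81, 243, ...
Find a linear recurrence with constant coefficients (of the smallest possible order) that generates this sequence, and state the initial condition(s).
Look for the lowest-order linear relation among consecutive terms.
Observation: each term is 3× the previous.
Check at n=2: 3·3 = 9. ✓

w(n) = 3 × w(n-1), w(0) = 1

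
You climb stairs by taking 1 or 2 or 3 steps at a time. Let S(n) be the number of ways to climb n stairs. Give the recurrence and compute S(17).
Condition on the size of the last step (1 to 3): before it there were n-1, …, n-3 stairs climbed, and these cases are disjoint, so S(n) = S(n-1) + S(n-2) + S(n-3) (order-3 linear recurrence).
Initial conditions by direct count (compositions of i into parts ≤ 3): S(1) = 1; S(2) = 2; S(3) = 4.
Iterating the recurrence: S(4) = 7, S(5) = 13, S(6) = 24, S(7) = 44, S(8) = 81, S(9) = 149, S(10) = 274, S(11) = 504, S(12) = 927, S(13) = 1705, S(14) = 3136, S(15) = 5768, S(16) = 10609, S(17) = 19513.

S(n) = S(n-1) + S(n-2) + S(n-3), S(1) = 1, S(2) = 2, S(3) = 4; S(17) = 19513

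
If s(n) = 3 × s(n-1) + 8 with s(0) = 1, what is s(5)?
Computing step by step:
s(0) = 1
s(1) = 3 × 1 + 8 = 11
s(2) = 3 × 11 + 8 = 41
s(3) = 3 × 41 + 8 = 131
s(4) = 3 × 131 + 8 = 401
s(5) = 3 × 401 + 8 = 1211

1211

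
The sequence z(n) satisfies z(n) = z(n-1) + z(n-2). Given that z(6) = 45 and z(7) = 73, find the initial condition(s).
Work backwards using z(k) = z(k+2) - z(k+1):
z(5) = z(7) - z(6) = 73 - 45 = 28
z(4) = z(6) - z(5) = 45 - 28 = 17
z(3) = z(5) - z(4) = 28 - 17 = 11
z(2) = z(4) - z(3) = 17 - 11 = 6
z(1) = z(3) - z(2) = 11 - 6 = 5
z(0) = z(2) - z(1) = 6 - 5 = 1

z(0) = 1, z(1) = 5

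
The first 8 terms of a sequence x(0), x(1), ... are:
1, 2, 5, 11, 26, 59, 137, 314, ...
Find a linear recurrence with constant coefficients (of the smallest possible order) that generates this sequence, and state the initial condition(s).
Look for the lowest-order linear relation among consecutive terms.
Observation: x(n) - 1·x(n-1) - (3)·x(n-2) = 0 holds for the shown terms, and no order-1 relation x(n) = α·x(n-1) + β fits.
Check at n=3: 1·5 + (3)·2 = 11. ✓

x(n) = x(n-1) + 3x(n-2), x(0) = 1, x(1) = 2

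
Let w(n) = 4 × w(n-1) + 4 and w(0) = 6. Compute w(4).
Computing step by step:
w(0) = 6
w(1) = 4 × 6 + 4 = 28
w(2) = 4 × 28 + 4 = 116
w(3) = 4 × 116 + 4 = 468
w(4) = 4 × 468 + 4 = 1876

1876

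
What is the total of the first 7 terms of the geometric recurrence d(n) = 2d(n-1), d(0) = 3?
Computing the sequence terms: 3, 6, 12, 24, 48, 96, 192
Adding these values together:

381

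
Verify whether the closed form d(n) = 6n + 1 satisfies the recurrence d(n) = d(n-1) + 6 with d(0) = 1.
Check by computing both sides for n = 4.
From the recurrence with d(0) = 1:
  d(0) = 1, d(1) = 7, d(2) = 13, d(3) = 19, d(4) = 25
  so the recurrence gives d(4) = 25.
From the proposed closed form d(n) = 6n + 1:
  d(4) = 25.
Both sides give 25 at n = 4, and the initial condition(s) match, so the closed form is consistent.

Yes, the closed form is correct.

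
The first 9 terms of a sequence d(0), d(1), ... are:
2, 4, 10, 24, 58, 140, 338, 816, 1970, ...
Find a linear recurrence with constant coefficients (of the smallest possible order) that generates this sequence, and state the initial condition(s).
Look for the lowest-order linear relation among consecutive terms.
Observation: d(n) - 2·d(n-1) - (1)·d(n-2) = 0 holds for the shown terms, and no order-1 relation d(n) = α·d(n-1) + β fits.
Check at n=3: 2·10 + (1)·4 = 24. ✓

d(n) = 2d(n-1) + d(n-2), d(0) = 2, d(1) = 4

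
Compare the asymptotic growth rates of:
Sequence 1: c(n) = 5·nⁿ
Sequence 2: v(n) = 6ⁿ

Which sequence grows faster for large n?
Comparing growth rates:
Growth-rate hierarchy: log n ≺ any polynomial ≺ any exponential cⁿ (c>1) ≺ n! ≺ nⁿ.
super-exponential nⁿ dominates exponential base 6 asymptotically.

c(n) grows faster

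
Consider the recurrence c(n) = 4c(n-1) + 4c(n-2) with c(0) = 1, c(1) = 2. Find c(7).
Computing the sequence terms:
1, 2, 12, 56, 272, 1312, 6336, 30592

30592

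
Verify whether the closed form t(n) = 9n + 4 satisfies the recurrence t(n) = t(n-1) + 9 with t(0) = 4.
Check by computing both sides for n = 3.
From the recurrence with t(0) = 4:
  t(0) = 4, t(1) = 13, t(2) = 22, t(3) = 31
  so the recurrence gives t(3) = 31.
From the proposed closed form t(n) = 9n + 4:
  t(3) = 31.
Both sides give 31 at n = 3, and the initial condition(s) match, so the closed form is consistent.

Yes, the closed form is correct.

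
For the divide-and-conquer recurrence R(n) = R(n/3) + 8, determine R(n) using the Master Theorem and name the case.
Master Theorem template: R(n) = a·R(n/b) + f(n).
Here: a=1, b=3, f(n)=8
Compute log_b(a) = log_3(1) = 0.
f(n) = 8 = Θ(1). Case 2: R(n) = Θ(log n).

Case 2: R(n) = Θ(log n)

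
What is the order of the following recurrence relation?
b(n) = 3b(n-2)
The order is the largest lag k for which b(n-k) appears. Here the deepest term is b(n-2), so the order is 2.

Order 2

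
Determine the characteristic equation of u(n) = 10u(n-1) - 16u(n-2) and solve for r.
Substitute u(n) = rⁿ and divide through by rⁿ⁻²: r² - 10r + 16 = 0
Factor: (r - 2)(r - 8) = 0, so r = 2, 8.
General solution: u(n) = A·2ⁿ + B·8ⁿ

Characteristic: r² - 10r + 16 = 0, Roots: r = 2, 8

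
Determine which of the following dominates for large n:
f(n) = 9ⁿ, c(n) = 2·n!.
Comparing growth rates:
Growth-rate hierarchy: log n ≺ any polynomial ≺ any exponential cⁿ (c>1) ≺ n! ≺ nⁿ.
factorial dominates exponential base 9 asymptotically.

c(n) grows faster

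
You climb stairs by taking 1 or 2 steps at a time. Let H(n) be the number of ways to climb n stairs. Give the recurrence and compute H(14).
Condition on the size of the last step (1 to 2): before it there were n-1, …, n-2 stairs climbed, and these cases are disjoint, so H(n) = H(n-1) + H(n-2) (Fibonacci-type sequence).
Initial conditions by direct count (compositions of i into parts ≤ 2): H(1) = 1; H(2) = 2.
Iterating the recurrence: H(3) = 3, H(4) = 5, H(5) = 8, H(6) = 13, H(7) = 21, H(8) = 34, H(9) = 55, H(10) = 89, H(11) = 144, H(12) = 233, H(13) = 377, H(14) = 610.

H(n) = H(n-1) + H(n-2), H(1) = 1, H(2) = 2; H(14) = 610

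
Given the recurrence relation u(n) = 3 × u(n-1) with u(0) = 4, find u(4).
Computing step by step:
u(0) = 4
u(1) = 3 × 4 = 12
u(2) = 3 × 12 = 36
u(3) = 3 × 36 = 108
u(4) = 3 × 108 = 324

324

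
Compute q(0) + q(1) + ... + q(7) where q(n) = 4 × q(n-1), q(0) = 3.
Computing the sequence terms: 3, 12, 48, 192, 768, 3072, 12288, 49152
Adding these values together:

65535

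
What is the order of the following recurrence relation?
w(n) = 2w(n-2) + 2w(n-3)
The order is the largest lag k for which w(n-k) appears. Here the deepest term is w(n-3), so the order is 3.

Order 3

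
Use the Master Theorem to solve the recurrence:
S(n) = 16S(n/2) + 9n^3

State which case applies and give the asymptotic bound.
Master Theorem template: S(n) = a·S(n/b) + f(n).
Here: a=16, b=2, f(n)=9n^3
Compute log_b(a) = log_2(16) = 4.
f(n) = 9n^3 = O(n^(4-ε)) with ε = 1. Case 1: S(n) = Θ(n^log_b(a)) = Θ(n^4).

Case 1: S(n) = Θ(n^4)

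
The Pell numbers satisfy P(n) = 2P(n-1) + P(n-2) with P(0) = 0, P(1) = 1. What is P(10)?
Computing the sequence terms:
0, 1, 2, 5, 12, 29, 70, 169, 408, 985, 2378

2378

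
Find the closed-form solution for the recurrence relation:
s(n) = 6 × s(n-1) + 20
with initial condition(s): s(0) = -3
Recurrence: s(n) = 6 × s(n-1) + 20, initial: s(0) = -3.
Try s(n) = A·6ⁿ + C. Substituting: A·6ⁿ + C = 6(A·6ⁿ⁻¹ + C) + 20 = A·6ⁿ + 6C + 20, so C = 6C + 20, giving C = -4. Then s(0) = A - 4 = -3 gives A = 1.

s(n) = 6ⁿ - 4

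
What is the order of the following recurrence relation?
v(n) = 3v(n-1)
The order is the largest lag k for which v(n-k) appears. Here the deepest term is v(n-1), so the order is 1.

Order 1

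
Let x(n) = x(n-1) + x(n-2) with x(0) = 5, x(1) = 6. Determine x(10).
Computing the sequence terms:
5, 6, 11, 17, 28, 45, 73, 118, 191, 309, 500

500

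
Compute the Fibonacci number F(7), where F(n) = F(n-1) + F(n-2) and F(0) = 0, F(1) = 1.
Computing the sequence terms:
0, 1, 1, 2, 3, 5, 8, 13

13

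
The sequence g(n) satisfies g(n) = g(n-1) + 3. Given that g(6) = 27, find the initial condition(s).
g(6) = g(0) + 6·3, so g(0) = 27 - 18 = 9.

g(0) = 9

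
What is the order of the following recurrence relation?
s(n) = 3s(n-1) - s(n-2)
The order is the largest lag k for which s(n-k) appears. Here the deepest term is s(n-2), so the order is 2.

Order 2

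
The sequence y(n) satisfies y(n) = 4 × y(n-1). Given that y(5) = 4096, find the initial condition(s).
In general y(n) = 4ⁿ · y(0). At n = 5: y(0) = y(5) / 4^5 = 4096 / 1024 = 4.

y(0) = 4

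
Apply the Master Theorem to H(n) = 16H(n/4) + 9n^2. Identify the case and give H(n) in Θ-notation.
Master Theorem template: H(n) = a·H(n/b) + f(n).
Here: a=16, b=4, f(n)=9n^2
Compute log_b(a) = log_4(16) = 2.
f(n) = 9n^2 = Θ(n^2). Case 2: H(n) = Θ(n^2 log n).

Case 2: H(n) = Θ(n^2 log n)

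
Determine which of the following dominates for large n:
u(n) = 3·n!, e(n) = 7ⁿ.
Comparing growth rates:
Growth-rate hierarchy: log n ≺ any polynomial ≺ any exponential cⁿ (c>1) ≺ n! ≺ nⁿ.
factorial dominates exponential base 7 asymptotically.

u(n) grows faster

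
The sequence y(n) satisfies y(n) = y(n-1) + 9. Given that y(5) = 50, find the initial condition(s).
y(5) = y(0) + 5·9, so y(0) = 50 - 45 = 5.

y(0) = 5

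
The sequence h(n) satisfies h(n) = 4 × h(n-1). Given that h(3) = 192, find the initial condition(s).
In general h(n) = 4ⁿ · h(0). At n = 3: h(0) = h(3) / 4^3 = 192 / 64 = 3.

h(0) = 3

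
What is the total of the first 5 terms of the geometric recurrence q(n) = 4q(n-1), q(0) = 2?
Computing the sequence terms: 2, 8, 32, 128, 512
Adding these values together:

682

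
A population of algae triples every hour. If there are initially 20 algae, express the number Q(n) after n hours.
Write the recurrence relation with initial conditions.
Each hour multiplies the count by 3, so the count after n hours depends only on the count after n-1 hours: Q(n) = 3 × Q(n-1). The starting count gives Q(0) = 20.
Unrolling n times gives the closed form Q(n) = 20 × 3ⁿ.

Q(n) = 3 × Q(n-1), Q(0) = 20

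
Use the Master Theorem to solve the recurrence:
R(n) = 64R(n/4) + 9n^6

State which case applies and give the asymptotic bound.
Master Theorem template: R(n) = a·R(n/b) + f(n).
Here: a=64, b=4, f(n)=9n^6
Compute log_b(a) = log_4(64) = 3.
f(n) = 9n^6 = Ω(n^(3+ε)) with ε = 3, and the regularity condition holds (a·f(n/b) = (a/b^6)·f(n) with a/b^6 = 4^-3 < 1). Case 3: R(n) = Θ(f(n)) = Θ(n^6).

Case 3: R(n) = Θ(n^6)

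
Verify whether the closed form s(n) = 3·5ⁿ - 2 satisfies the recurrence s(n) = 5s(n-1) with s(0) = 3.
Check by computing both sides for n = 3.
From the recurrence with s(0) = 3:
  s(0) = 3, s(1) = 15, s(2) = 75, s(3) = 375
  so the recurrence gives s(3) = 375.
From the proposed closed form s(n) = 3·5ⁿ - 2:
  s(3) = 373.
The recurrence gives 375 but the closed form gives 373, so the closed form does not satisfy the recurrence.

No, the closed form is incorrect.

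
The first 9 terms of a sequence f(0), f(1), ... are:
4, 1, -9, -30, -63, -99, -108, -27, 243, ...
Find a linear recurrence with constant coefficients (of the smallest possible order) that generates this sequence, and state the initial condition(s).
Look for the lowest-order linear relation among consecutive terms.
Observation: f(n) - 3·f(n-1) - (-3)·f(n-2) = 0 holds for the shown terms, and no order-1 relation f(n) = α·f(n-1) + β fits.
Check at n=3: 3·-9 + (-3)·1 = -30. ✓

f(n) = 3f(n-1) - 3f(n-2), f(0) = 4, f(1) = 1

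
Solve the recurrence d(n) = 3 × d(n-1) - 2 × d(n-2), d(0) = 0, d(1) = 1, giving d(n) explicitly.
Recurrence: d(n) = 3 × d(n-1) - 2 × d(n-2), initial: d(0) = 0, d(1) = 1.
Characteristic equation: r² - 3r + 2 = 0, which factors as (r - 2)(r - 1) = 0, so r = 2, 1. General solution d(n) = A·2ⁿ + B·1ⁿ. From d(0) = 0: A + B = 0. From d(1) = 1: 2A + 1B = 1. Solving gives A = 1, B = -1.

d(n) = 2ⁿ - 1ⁿ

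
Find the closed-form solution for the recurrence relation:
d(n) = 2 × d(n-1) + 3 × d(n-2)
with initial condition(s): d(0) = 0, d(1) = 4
Recurrence: d(n) = 2 × d(n-1) + 3 × d(n-2), initial: d(0) = 0, d(1) = 4.
Characteristic equation: r² - 2r - 3 = 0, which factors as (r - 3)(r + 1) = 0, so r = 3, -1. General solution d(n) = A·3ⁿ + B·(-1)ⁿ. From d(0) = 0: A + B = 0. From d(1) = 4: 3A - 1B = 4. Solving gives A = 1, B = -1.

d(n) = 3ⁿ - (-1)ⁿ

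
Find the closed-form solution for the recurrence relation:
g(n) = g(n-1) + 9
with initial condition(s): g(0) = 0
Recurrence: g(n) = g(n-1) + 9, initial: g(0) = 0.
Each step adds 9, so g(n) = g(0) + 9n = 9n.

g(n) = 9n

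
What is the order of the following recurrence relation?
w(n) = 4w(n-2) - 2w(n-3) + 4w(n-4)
The order is the largest lag k for which w(n-k) appears. Here the deepest term is w(n-4), so the order is 4.

Order 4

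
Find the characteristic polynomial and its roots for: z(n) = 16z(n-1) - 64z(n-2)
Substitute z(n) = rⁿ and divide through by rⁿ⁻²: r² - 16r + 64 = 0
Factor: (r - 8)² = 0, so r = 8 (double root).
General solution: z(n) = (A + Bn)·8ⁿ

Characteristic: r² - 16r + 64 = 0, Roots: r = 8 (double root)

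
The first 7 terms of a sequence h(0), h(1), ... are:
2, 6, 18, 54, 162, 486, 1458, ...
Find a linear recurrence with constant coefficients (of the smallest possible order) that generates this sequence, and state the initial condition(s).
Look for the lowest-order linear relation among consecutive terms.
Observation: each term is 3× the previous.
Check at n=2: 3·6 = 18. ✓

h(n) = 3 × h(n-1), h(0) = 2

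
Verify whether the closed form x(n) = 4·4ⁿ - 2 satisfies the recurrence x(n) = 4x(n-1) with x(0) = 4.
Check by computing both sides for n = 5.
From the recurrence with x(0) = 4:
  x(0) = 4, x(1) = 16, x(2) = 64, x(3) = 256, x(4) = 1024, x(5) = 4096
  so the recurrence gives x(5) = 4096.
From the proposed closed form x(n) = 4·4ⁿ - 2:
  x(5) = 4094.
The recurrence gives 4096 but the closed form gives 4094, so the closed form does not satisfy the recurrence.

No, the closed form is incorrect.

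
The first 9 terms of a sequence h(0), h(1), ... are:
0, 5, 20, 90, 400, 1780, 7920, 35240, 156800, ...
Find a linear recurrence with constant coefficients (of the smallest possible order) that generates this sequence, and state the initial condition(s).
Look for the lowest-order linear relation among consecutive terms.
Observation: h(n) - 4·h(n-1) - (2)·h(n-2) = 0 holds for the shown terms, and no order-1 relation h(n) = α·h(n-1) + β fits.
Check at n=3: 4·20 + (2)·5 = 90. ✓

h(n) = 4h(n-1) + 2h(n-2), h(0) = 0, h(1) = 5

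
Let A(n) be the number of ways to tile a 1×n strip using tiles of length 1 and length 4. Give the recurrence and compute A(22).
Condition on the last tile: it has length 1 (leaving a 1×(n-1) strip) or length 4 (leaving a 1×(n-4) strip), so A(n) = A(n-1) + A(n-4) (order-4 linear recurrence).
For 0 ≤ i < 4 only unit tiles fit, so A(i) = 1.
Iterating the recurrence: A(4) = 2, A(5) = 3, A(6) = 4, A(7) = 5, A(8) = 7, A(9) = 10, A(10) = 14, A(11) = 19, A(12) = 26, A(13) = 36, A(14) = 50, A(15) = 69, A(16) = 95, A(17) = 131, A(18) = 181, A(19) = 250, A(20) = 345, A(21) = 476, A(22) = 657.

A(n) = A(n-1) + A(n-4), with A(i) = 1 for 0 ≤ i < 4; A(22) = 657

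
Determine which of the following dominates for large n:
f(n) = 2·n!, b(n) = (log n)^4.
Comparing growth rates:
Growth-rate hierarchy: log n ≺ any polynomial ≺ any exponential cⁿ (c>1) ≺ n! ≺ nⁿ.
factorial dominates polylogarithmic (log n)^4 asymptotically.

f(n) grows faster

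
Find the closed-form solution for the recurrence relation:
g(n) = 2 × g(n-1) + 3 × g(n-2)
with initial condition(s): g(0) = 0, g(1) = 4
Recurrence: g(n) = 2 × g(n-1) + 3 × g(n-2), initial: g(0) = 0, g(1) = 4.
Characteristic equation: r² - 2r - 3 = 0, which factors as (r - 3)(r + 1) = 0, so r = 3, -1. General solution g(n) = A·3ⁿ + B·(-1)ⁿ. From g(0) = 0: A + B = 0. From g(1) = 4: 3A - 1B = 4. Solving gives A = 1, B = -1.

g(n) = 3ⁿ - (-1)ⁿ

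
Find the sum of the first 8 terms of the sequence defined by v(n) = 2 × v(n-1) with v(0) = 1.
Computing the sequence terms: 1, 2, 4, 8, 16, 32, 64, 128
Adding these values together:

255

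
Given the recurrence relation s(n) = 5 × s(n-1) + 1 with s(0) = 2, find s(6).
Computing step by step:
s(0) = 2
s(1) = 5 × 2 + 1 = 11
s(2) = 5 × 11 + 1 = 56
s(3) = 5 × 56 + 1 = 281
s(4) = 5 × 281 + 1 = 1406
s(5) = 5 × 1406 + 1 = 7031
s(6) = 5 × 7031 + 1 = 35156

35156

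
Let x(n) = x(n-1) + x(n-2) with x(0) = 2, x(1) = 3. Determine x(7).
Computing the sequence terms:
2, 3, 5, 8, 13, 21, 34, 55

55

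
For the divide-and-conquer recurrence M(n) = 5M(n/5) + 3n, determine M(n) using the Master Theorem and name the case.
Master Theorem template: M(n) = a·M(n/b) + f(n).
Here: a=5, b=5, f(n)=3n
Compute log_b(a) = log_5(5) = 1.
f(n) = 3n = Θ(n). Case 2: M(n) = Θ(n log n).

Case 2: M(n) = Θ(n log n)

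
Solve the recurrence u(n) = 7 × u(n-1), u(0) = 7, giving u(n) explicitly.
Recurrence: u(n) = 7 × u(n-1), initial: u(0) = 7.
Each term is 7 times the previous, so this is geometric with ratio 7. After n steps: u(n) = u(0)·7ⁿ = 7·7ⁿ.

u(n) = 7·7ⁿ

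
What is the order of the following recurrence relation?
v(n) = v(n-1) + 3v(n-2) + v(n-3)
The order is the largest lag k for which v(n-k) appears. Here the deepest term is v(n-3), so the order is 3.

Order 3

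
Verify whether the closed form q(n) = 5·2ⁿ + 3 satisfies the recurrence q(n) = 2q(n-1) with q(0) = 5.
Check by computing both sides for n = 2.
From the recurrence with q(0) = 5:
  q(0) = 5, q(1) = 10, q(2) = 20
  so the recurrence gives q(2) = 20.
From the proposed closed form q(n) = 5·2ⁿ + 3:
  q(2) = 23.
The recurrence gives 20 but the closed form gives 23, so the closed form does not satisfy the recurrence.

No, the closed form is incorrect.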